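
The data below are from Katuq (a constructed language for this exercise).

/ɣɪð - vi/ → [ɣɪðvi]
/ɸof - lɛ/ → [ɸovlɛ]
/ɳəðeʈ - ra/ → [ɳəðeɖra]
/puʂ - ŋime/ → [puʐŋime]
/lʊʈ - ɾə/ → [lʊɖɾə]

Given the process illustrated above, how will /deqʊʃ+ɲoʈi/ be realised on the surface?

[deqʊʒɲoʈi]

The data show regressive voicing assimilation: /f/ → [v] before /l/; /ʈ/ → [ɖ] before /r/; /ʂ/ → [ʐ] before /ŋ/; /ʈ/ → [ɖ] before /ɾ/. In each pair only voicing changes, matching the following consonant, while place and manner stay constant.
No alternation appears in [ɣɪðvi]: there the adjacent consonants already agree in voicing (/ð/ and /v/ are both voiced), so this form is consistent with the same rule.
The rule targets /ʃ/ (voiceless postalveolar fricative), which sits before the trigger /ɲ/ (voiced).
Changing only its voicing to voiced gives [ʒ] — the voiced postalveolar fricative.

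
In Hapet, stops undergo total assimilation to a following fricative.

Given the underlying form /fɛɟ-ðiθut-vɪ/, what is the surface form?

[fɛððiθuvvɪ]

/ɟ/ is the segment targeted by the rule; it sits immediately before /ð/, so it assimilates completely and surfaces as [ð].
At the second juncture, /t/ likewise becomes [v] adjacent to /v/.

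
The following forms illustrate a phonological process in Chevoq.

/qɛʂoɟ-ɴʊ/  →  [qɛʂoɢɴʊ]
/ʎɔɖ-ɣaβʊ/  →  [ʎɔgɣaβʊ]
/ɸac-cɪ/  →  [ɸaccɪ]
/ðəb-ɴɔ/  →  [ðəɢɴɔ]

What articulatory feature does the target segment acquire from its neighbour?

Underlying /ɟ/ is realised as [ɢ] next to /ɴ/; /ɴ/ itself does not change.
/ɟ/ is palatal while /ɴ/ is uvular; the output [ɢ] is uvular, matching the trigger — so the feature that spreads is place.
Checking the remaining alternations: /ɖ/ → [g] before /ɣ/ (retroflex → velar, matching velar); /b/ → [ɢ] before /ɴ/ (bilabial → uvular, matching uvular) — only place changes, and always toward the following segment.
No alternation appears in [ɸaccɪ]: there the adjacent consonants already agree in place (/c/ and /c/ are both palatal), so this form is consistent with the same rule.

place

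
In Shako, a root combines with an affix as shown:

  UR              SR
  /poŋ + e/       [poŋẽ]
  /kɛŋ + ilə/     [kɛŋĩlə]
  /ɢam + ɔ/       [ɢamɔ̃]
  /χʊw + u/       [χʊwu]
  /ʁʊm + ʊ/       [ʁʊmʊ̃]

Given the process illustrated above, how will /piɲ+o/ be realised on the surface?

The data show progressive nasality assimilation (vowel nasalisation): /e/ → [ẽ] after /ŋ/; /i/ → [ĩ] after /ŋ/; /ɔ/ → [ɔ̃] after /m/; /ʊ/ → [ʊ̃] after /m/ — a vowel is nasalised by an immediately preceding nasal consonant.
No change occurs in [χʊwu] because the vowel at the boundary is adjacent to an oral consonant, not a nasal (/u/ next to /w/).
/o/ sits next to the nasal /ɲ/ and is therefore nasalised to [õ].

[piɲõ]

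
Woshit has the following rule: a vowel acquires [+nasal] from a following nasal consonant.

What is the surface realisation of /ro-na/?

[rõna]

/o/ sits next to the nasal /n/ and is therefore nasalised to [õ].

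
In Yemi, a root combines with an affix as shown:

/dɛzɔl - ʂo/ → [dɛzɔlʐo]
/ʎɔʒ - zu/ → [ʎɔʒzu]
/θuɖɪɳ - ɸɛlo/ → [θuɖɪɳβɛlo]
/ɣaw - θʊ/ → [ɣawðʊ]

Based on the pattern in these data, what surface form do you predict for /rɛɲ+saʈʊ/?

The data show progressive voicing assimilation: /ʂ/ → [ʐ] after /l/; /ɸ/ → [β] after /ɳ/; /θ/ → [ð] after /w/. In each pair only voicing changes, matching the preceding consonant, while place and manner stay constant.
No alternation appears in [ʎɔʒzu]: there the adjacent consonants already agree in voicing (/z/ and /ʒ/ are both voiced), so this form is consistent with the same rule.
/s/ is a voiceless alveolar fricative. The preceding trigger /ɲ/ is voiced, so /s/ must become voiced as well.
A voiced alveolar fricative is [z], so the surface segment is [z].

[rɛɲzaʈʊ]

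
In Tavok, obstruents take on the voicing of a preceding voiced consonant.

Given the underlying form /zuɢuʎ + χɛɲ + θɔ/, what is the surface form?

The rule targets /χ/ (voiceless uvular fricative), which sits after the trigger /ʎ/ (voiced).
A voiced uvular fricative is [ʁ], so the surface segment is [ʁ].
The same rule applies at the second boundary: /θ/ → [ð] next to /ɲ/.

[zuɢuʎʁɛɲðɔ]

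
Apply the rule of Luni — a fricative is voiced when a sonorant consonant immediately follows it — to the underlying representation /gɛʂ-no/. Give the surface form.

[gɛʐno]

/ʂ/ is a voiceless retroflex fricative. The following trigger /n/ is voiced, so /ʂ/ must become voiced as well.
A voiced retroflex fricative is [ʐ], so the surface segment is [ʐ].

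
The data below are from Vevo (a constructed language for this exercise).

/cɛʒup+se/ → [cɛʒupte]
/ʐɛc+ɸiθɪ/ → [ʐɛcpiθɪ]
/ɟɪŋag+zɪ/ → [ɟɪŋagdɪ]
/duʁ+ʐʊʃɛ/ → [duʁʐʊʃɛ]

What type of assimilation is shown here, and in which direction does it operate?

Comparing underlying and surface forms, /s/ → [t] is the alternation; the neighbouring /p/ is constant.
The change fricative → stop matches the manner of the preceding /p/, identifying this as manner assimilation.
Place and voice are unchanged, so the assimilation is partial, not total.
The same holds elsewhere in the data: /ɸ/ → [p] after /c/ (fricative → stop, matching a stop); /z/ → [d] after /g/ (fricative → stop, matching a stop) — only manner changes, and always toward the preceding segment.
No alternation appears in [duʁʐʊʃɛ]: there the adjacent consonants already agree in manner (/ʐ/ and /ʁ/ are both fricatives), so this form is consistent with the same rule.
Since the segment that changes follows the conditioning segment, the assimilation is progressive.

progressive manner assimilation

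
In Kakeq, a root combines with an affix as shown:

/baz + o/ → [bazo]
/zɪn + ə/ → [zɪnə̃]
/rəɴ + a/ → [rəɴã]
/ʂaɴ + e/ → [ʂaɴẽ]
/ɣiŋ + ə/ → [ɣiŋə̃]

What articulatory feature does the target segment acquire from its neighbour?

nasality

The vowel /ə/ surfaces as nasalised [ə̃] next to the preceding nasal /n/ — it has acquired the [+nasal] feature of its neighbour.
The other forms show the same pattern: /a/ → [ã] after /ɴ/; /e/ → [ẽ] after /ɴ/; /ə/ → [ə̃] after /ŋ/ — each time a vowel is nasalised next to a preceding nasal.
No change occurs in [bazo] because the vowel at the boundary is adjacent to an oral consonant, not a nasal (/o/ next to /z/).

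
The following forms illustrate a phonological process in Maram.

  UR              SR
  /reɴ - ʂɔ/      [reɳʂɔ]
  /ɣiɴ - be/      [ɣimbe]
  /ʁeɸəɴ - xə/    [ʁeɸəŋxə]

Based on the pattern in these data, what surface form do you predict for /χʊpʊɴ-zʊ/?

The data show regressive place assimilation: /ɴ/ → [ɳ] before /ʂ/; /ɴ/ → [m] before /b/; /ɴ/ → [ŋ] before /x/. In each pair only place changes, matching the following consonant, while manner and voice stay constant.
/ɴ/ is a voiced uvular nasal. The following trigger /z/ is alveolar, so /ɴ/ must become alveolar as well.
A voiced alveolar nasal is [n], so the surface segment is [n].

[χʊpʊnzʊ]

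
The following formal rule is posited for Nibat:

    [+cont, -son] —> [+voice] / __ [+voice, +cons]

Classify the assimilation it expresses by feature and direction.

regressive voicing assimilation

The target ([+cont, -son], fricatives) acquires [+voice] next to a voiced consonant ([+voice, +cons]) — it takes on the voicing of its neighbour, so the feature that spreads is voicing.
Since the environment is written after the underscore, the trigger follows the target; the direction is regressive.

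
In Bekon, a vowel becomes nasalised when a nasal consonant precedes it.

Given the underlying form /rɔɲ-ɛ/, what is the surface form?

The vowel /ɛ/ is adjacent to the preceding nasal /ɲ/, so it acquires [+nasal] and surfaces as [ɛ̃].

[rɔɲɛ̃]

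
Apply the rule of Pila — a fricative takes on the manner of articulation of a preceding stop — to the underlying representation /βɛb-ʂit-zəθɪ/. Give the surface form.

[βɛbʈitdəθɪ]

The rule targets /ʂ/ (voiceless retroflex fricative), which sits after the trigger /b/ (stop).
A voiceless retroflex stop is [ʈ], so the surface segment is [ʈ].
The same rule applies at the second boundary: /z/ → [d] next to /t/.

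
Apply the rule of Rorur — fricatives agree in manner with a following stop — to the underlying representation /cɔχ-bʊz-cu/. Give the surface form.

/χ/ is a voiceless uvular fricative. The following trigger /b/ is a stop, so /χ/ must become a stop as well.
Changing only its manner to stop gives [q] — the voiceless uvular stop.
At the second juncture, /z/ likewise becomes [d] adjacent to /c/.

[cɔqbʊdcu]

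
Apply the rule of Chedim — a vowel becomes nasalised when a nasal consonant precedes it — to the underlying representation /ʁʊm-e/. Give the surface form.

[ʁʊmẽ]

The vowel /e/ is adjacent to the preceding nasal /m/, so it acquires [+nasal] and surfaces as [ẽ].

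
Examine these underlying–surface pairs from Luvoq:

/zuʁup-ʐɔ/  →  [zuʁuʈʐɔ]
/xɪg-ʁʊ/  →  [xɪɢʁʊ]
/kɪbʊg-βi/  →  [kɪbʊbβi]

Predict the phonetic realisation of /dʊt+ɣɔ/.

[dʊkɣɔ]

The data show regressive place assimilation: /p/ → [ʈ] before /ʐ/; /g/ → [ɢ] before /ʁ/; /g/ → [b] before /β/. In each pair only place changes, matching the following consonant, while manner and voice stay constant.
/t/ is a voiceless alveolar stop. The following trigger /ɣ/ is velar, so /t/ must become velar as well.
Changing only its place to velar gives [k] — the voiceless velar stop.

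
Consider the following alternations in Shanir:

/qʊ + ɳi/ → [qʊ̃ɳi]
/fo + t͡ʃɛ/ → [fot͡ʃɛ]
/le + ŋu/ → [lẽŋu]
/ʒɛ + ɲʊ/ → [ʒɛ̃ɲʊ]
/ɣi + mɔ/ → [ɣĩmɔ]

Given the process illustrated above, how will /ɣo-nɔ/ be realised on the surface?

[ɣõnɔ]

The data show regressive nasality assimilation (vowel nasalisation): /ʊ/ → [ʊ̃] before /ɳ/; /e/ → [ẽ] before /ŋ/; /ɛ/ → [ɛ̃] before /ɲ/; /i/ → [ĩ] before /m/ — a vowel is nasalised by an immediately following nasal consonant.
No change occurs in [fot͡ʃɛ] because the vowel at the boundary is adjacent to an oral consonant, not a nasal (/o/ next to /t͡ʃ/).
/o/ sits next to the nasal /n/ and is therefore nasalised to [õ].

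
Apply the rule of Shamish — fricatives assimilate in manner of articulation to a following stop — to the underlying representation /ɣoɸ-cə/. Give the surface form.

[ɣopcə]

The rule targets /ɸ/ (voiceless bilabial fricative), which sits before the trigger /c/ (stop).
A voiceless bilabial stop is [p], so the surface segment is [p].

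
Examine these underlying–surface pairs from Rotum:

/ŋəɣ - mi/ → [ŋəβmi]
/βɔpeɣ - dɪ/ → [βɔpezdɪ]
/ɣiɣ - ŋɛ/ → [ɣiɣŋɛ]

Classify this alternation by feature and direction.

Comparing underlying and surface forms, /ɣ/ → [β] is the alternation; the neighbouring /m/ is constant.
The change velar → bilabial matches the place of the following /m/, identifying this as place assimilation.
Manner and voice are unchanged, so the assimilation is partial, not total.
The same holds elsewhere in the data: /ɣ/ → [z] before /d/ (velar → alveolar, matching alveolar) — only place changes, and always toward the following segment.
No alternation appears in [ɣiɣŋɛ]: there the adjacent consonants already agree in place (/ɣ/ and /ŋ/ are both velar), so this form is consistent with the same rule.
Since the segment that changes precedes the conditioning segment, the assimilation is regressive.

regressive place assimilation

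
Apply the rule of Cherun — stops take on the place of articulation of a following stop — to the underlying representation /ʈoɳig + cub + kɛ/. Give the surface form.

The rule targets /g/ (voiced velar stop), which sits before the trigger /c/ (palatal).
Changing only its place to palatal gives [ɟ] — the voiced palatal stop.
The same rule applies at the second boundary: /b/ → [g] next to /k/.

[ʈoɳiɟcugkɛ]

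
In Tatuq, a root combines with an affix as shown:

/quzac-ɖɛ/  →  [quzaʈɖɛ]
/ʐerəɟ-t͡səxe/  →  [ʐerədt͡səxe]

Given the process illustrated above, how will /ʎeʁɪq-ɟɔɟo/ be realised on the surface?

The data show regressive place assimilation: /c/ → [ʈ] before /ɖ/; /ɟ/ → [d] before /t͡s/. In each pair only place changes, matching the following consonant, while manner and voice stay constant.
/q/ is a voiceless uvular stop. The following trigger /ɟ/ is palatal, so /q/ must become palatal as well.
Changing only its place to palatal gives [c] — the voiceless palatal stop.

[ʎeʁɪcɟɔɟo]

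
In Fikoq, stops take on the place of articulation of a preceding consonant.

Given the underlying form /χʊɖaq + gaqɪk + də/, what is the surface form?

/g/ is a voiced velar stop. The preceding trigger /q/ is uvular, so /g/ must become uvular as well.
The voiced uvular stop is [ɢ], so /g/ → [ɢ].
The same rule applies at the second boundary: /d/ → [g] next to /k/.

[χʊɖaqɢaqɪkgə]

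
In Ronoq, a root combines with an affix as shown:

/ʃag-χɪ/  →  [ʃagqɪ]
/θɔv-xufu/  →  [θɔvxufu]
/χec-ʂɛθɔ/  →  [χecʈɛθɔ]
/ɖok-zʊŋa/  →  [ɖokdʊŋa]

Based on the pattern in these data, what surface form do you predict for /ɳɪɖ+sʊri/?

The data show progressive manner assimilation: /χ/ → [q] after /g/; /ʂ/ → [ʈ] after /c/; /z/ → [d] after /k/. In each pair only manner changes, matching the preceding consonant, while place and voice stay constant.
Nothing changes in [θɔvxufu]: there the adjacent consonants already agree in manner (/x/ and /v/ are both fricatives), so this form is consistent with the same rule.
/s/ is a voiceless alveolar fricative. The preceding trigger /ɖ/ is a stop, so /s/ must become a stop as well.
Changing only its manner to stop gives [t] — the voiceless alveolar stop.

[ɳɪɖtʊri]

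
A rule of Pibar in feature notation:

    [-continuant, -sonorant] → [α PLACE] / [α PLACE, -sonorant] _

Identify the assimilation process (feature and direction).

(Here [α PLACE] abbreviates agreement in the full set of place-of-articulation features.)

The rule copies the place features (abbreviated [PLACE]) from the environment onto the target, so the assimilating feature is place.
Since the environment is written before the underscore, the trigger precedes the target; the direction is progressive.

progressive place assimilation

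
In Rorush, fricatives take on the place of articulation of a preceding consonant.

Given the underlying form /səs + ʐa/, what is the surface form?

/ʐ/ is a voiced retroflex fricative. The preceding trigger /s/ is alveolar, so /ʐ/ must become alveolar as well.
A voiced alveolar fricative is [z], so the surface segment is [z].

[səsza]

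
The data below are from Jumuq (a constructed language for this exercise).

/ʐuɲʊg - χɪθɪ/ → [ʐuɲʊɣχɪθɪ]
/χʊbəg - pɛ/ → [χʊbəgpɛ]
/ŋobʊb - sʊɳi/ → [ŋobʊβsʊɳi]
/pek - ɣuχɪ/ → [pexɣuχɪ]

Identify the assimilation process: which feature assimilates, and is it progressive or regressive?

Underlying /g/ is realised as [ɣ] next to /χ/; /χ/ itself does not change.
The change stop → fricative matches the manner of the following /χ/, identifying this as manner assimilation.
Place and voice are unchanged, so the assimilation is partial, not total.
The same holds elsewhere in the data: /b/ → [β] before /s/ (stop → fricative, matching a fricative); /k/ → [x] before /ɣ/ (stop → fricative, matching a fricative) — only manner changes, and always toward the following segment.
Nothing changes in [χʊbəgpɛ]: there the adjacent consonants already agree in manner (/g/ and /p/ are both stops), so this form is consistent with the same rule.
The trigger is the following segment, so the direction is regressive (anticipatory).

regressive manner assimilation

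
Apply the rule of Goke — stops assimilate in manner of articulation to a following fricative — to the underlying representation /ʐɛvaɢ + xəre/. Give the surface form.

[ʐɛvaʁxəre]

The rule targets /ɢ/ (voiced uvular stop), which sits before the trigger /x/ (fricative).
The voiced uvular fricative is [ʁ], so /ɢ/ → [ʁ].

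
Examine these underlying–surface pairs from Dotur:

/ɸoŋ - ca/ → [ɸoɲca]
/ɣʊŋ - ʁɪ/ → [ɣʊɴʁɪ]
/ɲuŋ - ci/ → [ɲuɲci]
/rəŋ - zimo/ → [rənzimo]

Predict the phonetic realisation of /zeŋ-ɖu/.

The data show regressive place assimilation: /ŋ/ → [ɲ] before /c/; /ŋ/ → [ɴ] before /ʁ/; /ŋ/ → [n] before /z/. In each pair only place changes, matching the following consonant, while manner and voice stay constant.
/ŋ/ is a voiced velar nasal. The following trigger /ɖ/ is retroflex, so /ŋ/ must become retroflex as well.
The voiced retroflex nasal is [ɳ], so /ŋ/ → [ɳ].

[zeɳɖu]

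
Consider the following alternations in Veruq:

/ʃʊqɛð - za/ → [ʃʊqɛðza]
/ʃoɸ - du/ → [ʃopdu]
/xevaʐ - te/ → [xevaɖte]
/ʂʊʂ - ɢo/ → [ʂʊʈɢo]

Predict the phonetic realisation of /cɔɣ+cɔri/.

The data show regressive manner assimilation: /ɸ/ → [p] before /d/; /ʐ/ → [ɖ] before /t/; /ʂ/ → [ʈ] before /ɢ/. In each pair only manner changes, matching the following consonant, while place and voice stay constant.
No alternation appears in [ʃʊqɛðza]: there the adjacent consonants already agree in manner (/ð/ and /z/ are both fricatives), so this form is consistent with the same rule.
The rule targets /ɣ/ (voiced velar fricative), which sits before the trigger /c/ (stop).
The voiced velar stop is [g], so /ɣ/ → [g].

[cɔgcɔri]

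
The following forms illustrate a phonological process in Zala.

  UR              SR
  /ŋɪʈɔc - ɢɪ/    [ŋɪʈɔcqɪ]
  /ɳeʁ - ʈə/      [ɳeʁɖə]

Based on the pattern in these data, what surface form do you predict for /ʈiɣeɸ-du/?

The data show progressive voicing assimilation: /ɢ/ → [q] after /c/; /ʈ/ → [ɖ] after /ʁ/. In each pair only voicing changes, matching the preceding consonant, while place and manner stay constant.
/d/ is a voiced alveolar stop. The preceding trigger /ɸ/ is voiceless, so /d/ must become voiceless as well.
Changing only its voicing to voiceless gives [t] — the voiceless alveolar stop.

[ʈiɣeɸtu]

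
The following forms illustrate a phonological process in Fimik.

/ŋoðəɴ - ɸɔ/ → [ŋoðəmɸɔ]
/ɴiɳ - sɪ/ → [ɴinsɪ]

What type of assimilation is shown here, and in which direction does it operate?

regressive place assimilation

Underlying /ɴ/ is realised as [m] next to /ɸ/; /ɸ/ itself does not change.
The change uvular → bilabial matches the place of the following /ɸ/, identifying this as place assimilation.
Manner and voice are unchanged, so the assimilation is partial, not total.
The same holds elsewhere in the data: /ɳ/ → [n] before /s/ (retroflex → alveolar, matching alveolar) — only place changes, and always toward the following segment.
Since the segment that changes precedes the conditioning segment, the assimilation is regressive.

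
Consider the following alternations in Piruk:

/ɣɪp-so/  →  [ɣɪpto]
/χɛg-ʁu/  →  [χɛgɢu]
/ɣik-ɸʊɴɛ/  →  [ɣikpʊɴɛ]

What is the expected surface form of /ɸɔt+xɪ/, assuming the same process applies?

[ɸɔtkɪ]

The data show progressive manner assimilation: /s/ → [t] after /p/; /ʁ/ → [ɢ] after /g/; /ɸ/ → [p] after /k/. In each pair only manner changes, matching the preceding consonant, while place and voice stay constant.
/x/ is a voiceless velar fricative. The preceding trigger /t/ is a stop, so /x/ must become a stop as well.
Changing only its manner to stop gives [k] — the voiceless velar stop.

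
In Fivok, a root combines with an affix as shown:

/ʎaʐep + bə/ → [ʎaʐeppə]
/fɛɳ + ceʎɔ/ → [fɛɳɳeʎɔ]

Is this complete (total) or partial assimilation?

The segment that alternates is /c/, which surfaces as [ɳ] when adjacent to /ɳ/.
The output [ɳ] is identical to the trigger /ɳ/ — every feature (place, manner, voicing) has been copied — so this is total assimilation.
The other form behaves the same way: /b/ → [p] after /p/ — in each case the output is a copy of the preceding consonant.

total assimilation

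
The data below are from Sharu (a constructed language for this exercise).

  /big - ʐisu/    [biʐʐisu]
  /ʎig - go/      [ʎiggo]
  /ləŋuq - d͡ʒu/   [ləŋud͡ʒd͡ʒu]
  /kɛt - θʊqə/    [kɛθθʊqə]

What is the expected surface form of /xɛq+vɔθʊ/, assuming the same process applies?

[xɛvvɔθʊ]

The data show regressive total assimilation (/g/ → [ʐ] before /ʐ/; /q/ → [d͡ʒ] before /d͡ʒ/; /t/ → [θ] before /θ/): in every case the target segment becomes identical to its following neighbour, copying more than a single feature.
In [ʎiggo] the two consonants at the boundary are already identical (/g/ + /g/), so the rule applies vacuously and nothing changes.
/q/ is the segment targeted by the rule; it sits immediately before /v/, so it assimilates completely and surfaces as [v].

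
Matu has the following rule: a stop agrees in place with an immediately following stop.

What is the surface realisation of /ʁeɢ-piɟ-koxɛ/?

The rule targets /ɢ/ (voiced uvular stop), which sits before the trigger /p/ (bilabial).
A voiced bilabial stop is [b], so the surface segment is [b].
The same rule applies at the second boundary: /ɟ/ → [g] next to /k/.

[ʁebpigkoxɛ]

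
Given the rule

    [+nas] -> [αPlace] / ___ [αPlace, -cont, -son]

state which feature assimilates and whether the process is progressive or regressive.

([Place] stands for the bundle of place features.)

regressive place assimilation

The rule copies the place features (abbreviated [Place]) from the environment onto the target, so the assimilating feature is place.
The conditioning segment sits to the right of the focus bar, meaning the trigger follows the segment that changes — regressive assimilation.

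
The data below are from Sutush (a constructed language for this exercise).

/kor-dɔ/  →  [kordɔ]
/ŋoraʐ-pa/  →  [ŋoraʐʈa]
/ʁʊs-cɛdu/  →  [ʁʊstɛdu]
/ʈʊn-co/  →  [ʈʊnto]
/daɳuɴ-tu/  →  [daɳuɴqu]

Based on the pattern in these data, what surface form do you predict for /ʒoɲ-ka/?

[ʒoɲca]

The data show progressive place assimilation: /p/ → [ʈ] after /ʐ/; /c/ → [t] after /s/; /c/ → [t] after /n/; /t/ → [q] after /ɴ/. In each pair only place changes, matching the preceding consonant, while manner and voice stay constant.
Nothing changes in [kordɔ]: there the adjacent consonants already agree in place (/d/ and /r/ are both alveolar), so this form is consistent with the same rule.
/k/ is a voiceless velar stop. The preceding trigger /ɲ/ is palatal, so /k/ must become palatal as well.
The voiceless palatal stop is [c], so /k/ → [c].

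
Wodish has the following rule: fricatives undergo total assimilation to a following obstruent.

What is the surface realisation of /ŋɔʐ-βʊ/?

/ʐ/ is the segment targeted by the rule; it sits immediately before /β/, so it assimilates completely and surfaces as [β].

[ŋɔββʊ]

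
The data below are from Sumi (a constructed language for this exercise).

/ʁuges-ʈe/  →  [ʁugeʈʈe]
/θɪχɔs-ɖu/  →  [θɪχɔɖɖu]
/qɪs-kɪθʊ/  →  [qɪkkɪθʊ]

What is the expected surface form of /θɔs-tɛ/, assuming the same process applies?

The data show regressive total assimilation (/s/ → [ʈ] before /ʈ/; /s/ → [ɖ] before /ɖ/; /s/ → [k] before /k/): in every case the target segment becomes identical to its following neighbour, copying more than a single feature.
/s/ is the segment targeted by the rule; it sits immediately before /t/, so it assimilates completely and surfaces as [t].

[θɔttɛ]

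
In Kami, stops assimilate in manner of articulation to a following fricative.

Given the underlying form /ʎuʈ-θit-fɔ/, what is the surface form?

The rule targets /ʈ/ (voiceless retroflex stop), which sits before the trigger /θ/ (fricative).
Changing only its manner to fricative gives [ʂ] — the voiceless retroflex fricative.
The same rule applies at the second boundary: /t/ → [s] next to /f/.

[ʎuʂθisfɔ]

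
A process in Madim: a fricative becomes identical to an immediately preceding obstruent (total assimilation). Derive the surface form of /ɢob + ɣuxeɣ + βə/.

/ɣ/ is the segment targeted by the rule; it sits immediately after /b/, so it assimilates completely and surfaces as [b].
At the second juncture, /β/ likewise becomes [ɣ] adjacent to /ɣ/.

[ɢobbuxeɣɣə]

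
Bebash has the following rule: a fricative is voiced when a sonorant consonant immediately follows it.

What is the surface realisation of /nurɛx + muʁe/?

[nurɛɣmuʁe]

The rule targets /x/ (voiceless velar fricative), which sits before the trigger /m/ (voiced).
Changing only its voicing to voiced gives [ɣ] — the voiced velar fricative.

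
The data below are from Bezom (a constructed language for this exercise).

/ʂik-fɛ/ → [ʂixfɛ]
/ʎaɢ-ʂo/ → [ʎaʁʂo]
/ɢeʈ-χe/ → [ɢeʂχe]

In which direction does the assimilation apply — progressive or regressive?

regressive

Comparing underlying and surface forms, /k/ → [x] is the alternation; the neighbouring /f/ is constant.
/k/ is a stop while /f/ is a fricative; the output [x] is a fricative, matching the trigger — so the feature that spreads is manner.
The other alternating forms pattern the same way: /ɢ/ → [ʁ] before /ʂ/ (stop → fricative, matching a fricative); /ʈ/ → [ʂ] before /χ/ (stop → fricative, matching a fricative) — only manner changes, and always toward the following segment.
The trigger is the following segment, so the direction is regressive (anticipatory).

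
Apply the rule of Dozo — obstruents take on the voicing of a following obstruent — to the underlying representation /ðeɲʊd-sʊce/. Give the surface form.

The rule targets /d/ (voiced alveolar stop), which sits before the trigger /s/ (voiceless).
A voiceless alveolar stop is [t], so the surface segment is [t].

[ðeɲʊtsʊce]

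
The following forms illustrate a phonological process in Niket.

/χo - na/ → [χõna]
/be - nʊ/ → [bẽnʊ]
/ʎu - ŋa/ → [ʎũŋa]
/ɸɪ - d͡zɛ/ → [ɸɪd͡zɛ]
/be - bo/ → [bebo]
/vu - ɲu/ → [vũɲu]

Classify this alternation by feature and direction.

The vowel /o/ surfaces as nasalised [õ] next to the following nasal /n/ — it has acquired the [+nasal] feature of its neighbour.
Likewise in the remaining data: /e/ → [ẽ] before /n/; /u/ → [ũ] before /ŋ/; /u/ → [ũ] before /ɲ/ — each time a vowel is nasalised next to a following nasal.
No change occurs in [ɸɪd͡zɛ], [bebo] because the vowel at the boundary is adjacent to an oral consonant, not a nasal (/ɪ/ next to /d͡z/; /e/ next to /b/).
Because the conditioning nasal is to the right of the vowel that changes, the process is regressive (anticipatory).

regressive nasality assimilation (vowel nasalisation)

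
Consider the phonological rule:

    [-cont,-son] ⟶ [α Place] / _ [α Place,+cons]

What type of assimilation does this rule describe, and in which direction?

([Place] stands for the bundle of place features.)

regressive place assimilation

The rule copies the place features (abbreviated [Place]) from the environment onto the target, so the assimilating feature is place.
The conditioning segment sits to the right of the focus bar, meaning the trigger follows the segment that changes — regressive assimilation.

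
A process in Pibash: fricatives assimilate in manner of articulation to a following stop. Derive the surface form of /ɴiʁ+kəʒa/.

[ɴiɢkəʒa]

/ʁ/ is a voiced uvular fricative. The following trigger /k/ is a stop, so /ʁ/ must become a stop as well.
The voiced uvular stop is [ɢ], so /ʁ/ → [ɢ].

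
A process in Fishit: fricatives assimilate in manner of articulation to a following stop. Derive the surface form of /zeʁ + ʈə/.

[zeɢʈə]

The rule targets /ʁ/ (voiced uvular fricative), which sits before the trigger /ʈ/ (stop).
The voiced uvular stop is [ɢ], so /ʁ/ → [ɢ].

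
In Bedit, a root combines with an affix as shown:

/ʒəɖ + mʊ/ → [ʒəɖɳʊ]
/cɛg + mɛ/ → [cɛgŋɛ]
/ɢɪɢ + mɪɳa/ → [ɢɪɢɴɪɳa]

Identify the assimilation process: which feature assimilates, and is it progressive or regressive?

The segment that alternates is /m/, which surfaces as [ɳ] when adjacent to /ɖ/.
The change bilabial → retroflex matches the place of the preceding /ɖ/, identifying this as place assimilation.
Manner and voice are unchanged, so the assimilation is partial, not total.
Checking the remaining alternations: /m/ → [ŋ] after /g/ (bilabial → velar, matching velar); /m/ → [ɴ] after /ɢ/ (bilabial → uvular, matching uvular) — only place changes, and always toward the preceding segment.
Since the segment that changes follows the conditioning segment, the assimilation is progressive.

progressive place assimilation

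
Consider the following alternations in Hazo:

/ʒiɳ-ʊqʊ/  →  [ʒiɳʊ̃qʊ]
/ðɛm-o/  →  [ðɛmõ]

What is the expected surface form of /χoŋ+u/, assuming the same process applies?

[χoŋũ]

The data show progressive nasality assimilation (vowel nasalisation): /ʊ/ → [ʊ̃] after /ɳ/; /o/ → [õ] after /m/ — a vowel is nasalised by an immediately preceding nasal consonant.
/u/ sits next to the nasal /ŋ/ and is therefore nasalised to [ũ].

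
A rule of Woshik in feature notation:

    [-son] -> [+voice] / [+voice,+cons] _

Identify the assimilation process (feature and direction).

The target ([-son], obstruents) acquires [+voice] next to a voiced consonant ([+voice,+cons]) — it takes on the voicing of its neighbour, so the feature that spreads is voicing.
Since the environment is written before the underscore, the trigger precedes the target; the direction is progressive.

progressive voicing assimilation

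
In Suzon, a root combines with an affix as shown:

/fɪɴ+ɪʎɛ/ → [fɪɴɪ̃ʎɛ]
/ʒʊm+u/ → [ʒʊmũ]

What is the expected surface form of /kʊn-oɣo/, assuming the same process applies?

The data show progressive nasality assimilation (vowel nasalisation): /ɪ/ → [ɪ̃] after /ɴ/; /u/ → [ũ] after /m/ — a vowel is nasalised by an immediately preceding nasal consonant.
/o/ sits next to the nasal /n/ and is therefore nasalised to [õ].

[kʊnõɣo]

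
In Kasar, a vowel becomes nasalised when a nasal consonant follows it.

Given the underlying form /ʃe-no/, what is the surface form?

The vowel /e/ is adjacent to the following nasal /n/, so it acquires [+nasal] and surfaces as [ẽ].

[ʃẽno]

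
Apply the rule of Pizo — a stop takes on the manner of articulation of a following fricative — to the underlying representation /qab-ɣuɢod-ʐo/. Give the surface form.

The rule targets /b/ (voiced bilabial stop), which sits before the trigger /ɣ/ (fricative).
A voiced bilabial fricative is [β], so the surface segment is [β].
At the second juncture, /d/ likewise becomes [z] adjacent to /ʐ/.

[qaβɣuɢozʐo]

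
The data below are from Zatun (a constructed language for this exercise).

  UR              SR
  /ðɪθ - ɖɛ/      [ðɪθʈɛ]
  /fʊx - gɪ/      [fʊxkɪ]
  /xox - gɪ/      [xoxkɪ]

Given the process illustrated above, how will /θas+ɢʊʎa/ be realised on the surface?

[θasqʊʎa]

The data show progressive voicing assimilation: /ɖ/ → [ʈ] after /θ/; /g/ → [k] after /x/. In each pair only voicing changes, matching the preceding consonant, while place and manner stay constant.
/ɢ/ is a voiced uvular stop. The preceding trigger /s/ is voiceless, so /ɢ/ must become voiceless as well.
Changing only its voicing to voiceless gives [q] — the voiceless uvular stop.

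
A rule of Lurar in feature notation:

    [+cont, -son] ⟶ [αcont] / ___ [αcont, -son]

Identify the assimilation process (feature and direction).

regressive manner assimilation

The rule copies [cont] (continuancy) from the environment onto the target fricatives; since [±cont] encodes the stop/fricative manner contrast, the assimilating dimension is manner.
The conditioning segment sits to the right of the focus bar, meaning the trigger follows the segment that changes — regressive assimilation.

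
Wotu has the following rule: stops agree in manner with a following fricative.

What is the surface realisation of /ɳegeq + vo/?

/q/ is a voiceless uvular stop. The following trigger /v/ is a fricative, so /q/ must become a fricative as well.
Changing only its manner to fricative gives [χ] — the voiceless uvular fricative.

[ɳegeχvo]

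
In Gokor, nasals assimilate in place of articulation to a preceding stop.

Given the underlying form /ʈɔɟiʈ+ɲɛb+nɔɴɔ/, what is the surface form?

/ɲ/ is a voiced palatal nasal. The preceding trigger /ʈ/ is retroflex, so /ɲ/ must become retroflex as well.
A voiced retroflex nasal is [ɳ], so the surface segment is [ɳ].
At the second juncture, /n/ likewise becomes [m] adjacent to /b/.

[ʈɔɟiʈɳɛbmɔɴɔ]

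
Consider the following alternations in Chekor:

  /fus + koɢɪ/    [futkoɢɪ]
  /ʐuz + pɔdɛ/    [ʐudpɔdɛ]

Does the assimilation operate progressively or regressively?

regressive

The segment that alternates is /s/, which surfaces as [t] when adjacent to /k/.
/s/ is a fricative while /k/ is a stop; the output [t] is a stop, matching the trigger — so the feature that spreads is manner.
The same holds elsewhere in the data: /z/ → [d] before /p/ (fricative → stop, matching a stop) — only manner changes, and always toward the following segment.
The trigger is the following segment, so the direction is regressive (anticipatory).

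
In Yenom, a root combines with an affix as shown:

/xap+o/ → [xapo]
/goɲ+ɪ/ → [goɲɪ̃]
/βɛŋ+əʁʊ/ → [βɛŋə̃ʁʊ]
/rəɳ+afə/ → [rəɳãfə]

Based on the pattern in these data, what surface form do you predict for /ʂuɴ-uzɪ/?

The data show progressive nasality assimilation (vowel nasalisation): /ɪ/ → [ɪ̃] after /ɲ/; /ə/ → [ə̃] after /ŋ/; /a/ → [ã] after /ɳ/ — a vowel is nasalised by an immediately preceding nasal consonant.
No change occurs in [xapo] because the vowel at the boundary is adjacent to an oral consonant, not a nasal (/o/ next to /p/).
/u/ sits next to the nasal /ɴ/ and is therefore nasalised to [ũ].

[ʂuɴũzɪ]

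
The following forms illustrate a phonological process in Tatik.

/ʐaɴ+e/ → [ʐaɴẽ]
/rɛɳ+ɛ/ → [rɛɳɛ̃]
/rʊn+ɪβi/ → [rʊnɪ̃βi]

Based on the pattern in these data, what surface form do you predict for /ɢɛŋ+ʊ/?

[ɢɛŋʊ̃]

The data show progressive nasality assimilation (vowel nasalisation): /e/ → [ẽ] after /ɴ/; /ɛ/ → [ɛ̃] after /ɳ/; /ɪ/ → [ɪ̃] after /n/ — a vowel is nasalised by an immediately preceding nasal consonant.
/ʊ/ sits next to the nasal /ŋ/ and is therefore nasalised to [ʊ̃].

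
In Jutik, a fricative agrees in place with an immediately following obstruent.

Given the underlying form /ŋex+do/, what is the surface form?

[ŋesdo]

The rule targets /x/ (voiceless velar fricative), which sits before the trigger /d/ (alveolar).
A voiceless alveolar fricative is [s], so the surface segment is [s].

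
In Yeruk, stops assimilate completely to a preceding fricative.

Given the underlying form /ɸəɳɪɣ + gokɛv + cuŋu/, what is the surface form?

/g/ is the segment targeted by the rule; it sits immediately after /ɣ/, so it assimilates completely and surfaces as [ɣ].
At the second juncture, /c/ likewise becomes [v] adjacent to /v/.

[ɸəɳɪɣɣokɛvvuŋu]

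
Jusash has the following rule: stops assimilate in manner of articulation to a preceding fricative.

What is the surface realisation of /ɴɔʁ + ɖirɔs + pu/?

[ɴɔʁʐirɔsɸu]

/ɖ/ is a voiced retroflex stop. The preceding trigger /ʁ/ is a fricative, so /ɖ/ must become a fricative as well.
The voiced retroflex fricative is [ʐ], so /ɖ/ → [ʐ].
The same rule applies at the second boundary: /p/ → [ɸ] next to /s/.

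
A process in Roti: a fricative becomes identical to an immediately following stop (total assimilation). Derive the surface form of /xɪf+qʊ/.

/f/ is the segment targeted by the rule; it sits immediately before /q/, so it assimilates completely and surfaces as [q].

[xɪqqʊ]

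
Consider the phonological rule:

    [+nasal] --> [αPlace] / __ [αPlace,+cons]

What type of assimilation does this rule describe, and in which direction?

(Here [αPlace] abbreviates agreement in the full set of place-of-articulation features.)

The shared variable α links the value of the place features (abbreviated [Place]) on the target to the same value on the neighbouring segment, so place is the feature that assimilates.
The conditioning segment sits to the right of the focus bar, meaning the trigger follows the segment that changes — regressive assimilation.

regressive place assimilation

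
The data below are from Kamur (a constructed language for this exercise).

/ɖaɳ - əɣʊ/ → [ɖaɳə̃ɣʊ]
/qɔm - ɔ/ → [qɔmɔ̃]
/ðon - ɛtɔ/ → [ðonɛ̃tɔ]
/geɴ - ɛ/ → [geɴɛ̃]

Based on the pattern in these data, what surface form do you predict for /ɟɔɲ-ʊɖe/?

[ɟɔɲʊ̃ɖe]

The data show progressive nasality assimilation (vowel nasalisation): /ə/ → [ə̃] after /ɳ/; /ɔ/ → [ɔ̃] after /m/; /ɛ/ → [ɛ̃] after /n/; /ɛ/ → [ɛ̃] after /ɴ/ — a vowel is nasalised by an immediately preceding nasal consonant.
/ʊ/ sits next to the nasal /ɲ/ and is therefore nasalised to [ʊ̃].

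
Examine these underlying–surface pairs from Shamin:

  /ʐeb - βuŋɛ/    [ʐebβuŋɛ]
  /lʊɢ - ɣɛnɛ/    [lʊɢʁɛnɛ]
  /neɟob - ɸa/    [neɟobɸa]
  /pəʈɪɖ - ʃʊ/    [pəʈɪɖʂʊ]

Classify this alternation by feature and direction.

progressive place assimilation

Underlying /ɣ/ is realised as [ʁ] next to /ɢ/; /ɢ/ itself does not change.
/ɣ/ is velar while /ɢ/ is uvular; the output [ʁ] is uvular, matching the trigger — so the feature that spreads is place.
Manner and voice are unchanged, so the assimilation is partial, not total.
The same holds elsewhere in the data: /ʃ/ → [ʂ] after /ɖ/ (postalveolar → retroflex, matching retroflex) — only place changes, and always toward the preceding segment.
Nothing changes in [ʐebβuŋɛ], [neɟobɸa]: there the adjacent consonants already agree in place (/β/ and /b/ are both bilabial; /ɸ/ and /b/ are both bilabial), so these forms are consistent with the same rule.
Since the segment that changes follows the conditioning segment, the assimilation is progressive.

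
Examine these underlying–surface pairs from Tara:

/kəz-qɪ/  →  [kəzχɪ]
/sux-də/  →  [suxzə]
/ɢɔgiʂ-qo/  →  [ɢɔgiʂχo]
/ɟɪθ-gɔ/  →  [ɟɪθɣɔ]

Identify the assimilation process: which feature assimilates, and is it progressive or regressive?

The segment that alternates is /q/, which surfaces as [χ] when adjacent to /z/.
The change stop → fricative matches the manner of the preceding /z/, identifying this as manner assimilation.
Place and voice are unchanged, so the assimilation is partial, not total.
The same holds elsewhere in the data: /d/ → [z] after /x/ (stop → fricative, matching a fricative); /q/ → [χ] after /ʂ/ (stop → fricative, matching a fricative); /g/ → [ɣ] after /θ/ (stop → fricative, matching a fricative) — only manner changes, and always toward the preceding segment.
Since the segment that changes follows the conditioning segment, the assimilation is progressive.

progressive manner assimilation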